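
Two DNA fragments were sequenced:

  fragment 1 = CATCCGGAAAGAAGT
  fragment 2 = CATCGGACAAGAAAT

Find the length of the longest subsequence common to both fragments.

13

Pick C [1,1] → A [2,2] → T [3,3] → C [5,4] → G [6,5] → G [7,6] → A [8,7] → A [9,9] → A [10,10] → G [11,11] → A [12,13] → A [13,14] → T [15,15]; all 13 bases appear in both, in order. dp[15][15] = 13 confirms this is the maximum.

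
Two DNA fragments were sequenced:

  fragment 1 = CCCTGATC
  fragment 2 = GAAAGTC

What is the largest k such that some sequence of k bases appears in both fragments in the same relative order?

One common subsequence of length 4: G (fragment 1 #5, fragment 2 #1), A (fragment 1 #6, fragment 2 #4), T (fragment 1 #7, fragment 2 #6), C (fragment 1 #8, fragment 2 #7). dp[8][7] = 4 confirms this is the maximum.

4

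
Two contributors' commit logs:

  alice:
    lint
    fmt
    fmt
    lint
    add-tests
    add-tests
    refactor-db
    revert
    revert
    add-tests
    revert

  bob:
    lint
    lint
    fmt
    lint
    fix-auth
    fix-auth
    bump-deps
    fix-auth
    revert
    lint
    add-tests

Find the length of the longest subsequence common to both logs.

5

Match lint at alice[1]=bob[2], then fmt at alice[3]=bob[3], then lint at alice[4]=bob[4], then revert at alice[8]=bob[9], then add-tests at alice[10]=bob[11] — 5 commits in the same relative order in both, and the DP table's final entry dp[11][11] is also 5, so no common subsequence is longer.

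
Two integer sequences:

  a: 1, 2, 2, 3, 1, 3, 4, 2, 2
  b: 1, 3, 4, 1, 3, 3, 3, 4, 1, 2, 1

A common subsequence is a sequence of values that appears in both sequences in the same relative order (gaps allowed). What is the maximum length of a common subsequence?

Let dp[i][j] be the LCS length of the first i values of a and the first j values of b. dp[i][j] = dp[i-1][j-1]+1 when the i-th and j-th values match, else max(dp[i-1][j], dp[i][j-1]).
    ·  1  3  4  1  3  3  3  4  1  2  1
 ·  0  0  0  0  0  0  0  0  0  0  0  0
 1  0  1  1  1  1  1  1  1  1  1  1  1
 2  0  1  1  1  1  1  1  1  1  1  2  2
 2  0  1  1  1  1  1  1  1  1  1  2  2
 3  0  1  2  2  2  2  2  2  2  2  2  2
 1  0  1  2  2  3  3  3  3  3  3  3  3
 3  0  1  2  2  3  4  4  4  4  4  4  4
 4  0  1  2  3  3  4  4  4  5  5  5  5
 2  0  1  2  3  3  4  4  4  5  5  6  6
 2  0  1  2  3  3  4  4  4  5  5  6  6
dp[9][11] = 6. One LCS (by backtracking along matches): 1, 3, 1, 3, 4, 2.

6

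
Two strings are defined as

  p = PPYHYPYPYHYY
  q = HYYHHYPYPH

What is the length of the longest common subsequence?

7

One common subsequence of length 7: Y (p #3, q #3), then H (p #4, q #5), then Y (p #5, q #6), then P (p #6, q #7), then Y (p #7, q #8), then P (p #8, q #9), then H (p #10, q #10). Since dp[12][10] = 7, nothing longer is possible.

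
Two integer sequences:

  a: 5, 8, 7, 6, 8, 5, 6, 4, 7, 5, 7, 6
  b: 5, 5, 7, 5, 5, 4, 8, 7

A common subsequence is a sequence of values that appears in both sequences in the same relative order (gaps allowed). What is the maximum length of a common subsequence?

Let dp[i][j] be the LCS length of the first i values of a and the first j values of b. dp[i][j] = dp[i-1][j-1]+1 when the i-th and j-th values match, else max(dp[i-1][j], dp[i][j-1]).
    ·  5  5  7  5  5  4  8  7
 ·  0  0  0  0  0  0  0  0  0
 5  0  1  1  1  1  1  1  1  1
 8  0  1  1  1  1  1  1  2  2
 7  0  1  1  2  2  2  2  2  3
 6  0  1  1  2  2  2  2  2  3
 8  0  1  1  2  2  2  2  3  3
 5  0  1  2  2  3  3  3  3  3
 6  0  1  2  2  3  3  3  3  3
 4  0  1  2  2  3  3  4  4  4
 7  0  1  2  3  3  3  4  4  5
 5  0  1  2  3  4  4  4  4  5
 7  0  1  2  3  4  4  4  4  5
 6  0  1  2  3  4  4  4  4  5
dp[12][8] = 5. One LCS (by backtracking along matches): 5, 7, 5, 4, 7.

5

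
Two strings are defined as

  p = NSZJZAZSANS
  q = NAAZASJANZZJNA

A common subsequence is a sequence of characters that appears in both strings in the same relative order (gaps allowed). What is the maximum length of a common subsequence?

6

Match N [1,1] → S [2,6] → J [4,7] → Z [5,10] → Z [7,11] → A [9,14] — 6 characters in the same relative order in both. Since dp[11][14] = 6, nothing longer is possible.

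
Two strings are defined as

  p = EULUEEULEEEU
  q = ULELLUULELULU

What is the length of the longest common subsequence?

Pick E at p[1]=q[3], then U at p[2]=q[7], then L at p[3]=q[8], then E at p[5]=q[9], then U at p[7]=q[11], then L at p[8]=q[12], then U at p[12]=q[13]; all 7 characters appear in both, in order. dp[12][13] = 7 confirms this is the maximum.

7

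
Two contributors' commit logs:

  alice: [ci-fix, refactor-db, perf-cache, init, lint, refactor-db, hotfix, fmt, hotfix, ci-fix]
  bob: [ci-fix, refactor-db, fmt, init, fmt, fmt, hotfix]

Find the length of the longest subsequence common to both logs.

Pick ci-fix [1,1], then refactor-db [2,2], then init [4,4], then fmt [8,6], then hotfix [9,7]; all 5 commits appear in both, in order. Since dp[10][7] = 5, nothing longer is possible.

5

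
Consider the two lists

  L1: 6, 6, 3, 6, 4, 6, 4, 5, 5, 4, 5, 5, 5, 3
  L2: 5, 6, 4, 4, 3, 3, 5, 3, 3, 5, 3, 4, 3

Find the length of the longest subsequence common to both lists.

7

One common subsequence of length 7: 6 at L1[4]=L2[2], 4 at L1[5]=L2[3], 4 at L1[7]=L2[4], 5 at L1[8]=L2[7], 5 at L1[9]=L2[10], 4 at L1[10]=L2[12], 3 at L1[14]=L2[13]. Since dp[14][13] = 7, nothing longer is possible.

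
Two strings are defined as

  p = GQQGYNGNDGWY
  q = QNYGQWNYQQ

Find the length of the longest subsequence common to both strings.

Let dp[i][j] be the LCS length of the first i characters of p and the first j characters of q. dp[i][j] = dp[i-1][j-1]+1 when the i-th and j-th characters match, else max(dp[i-1][j], dp[i][j-1]).
    ·  Q  N  Y  G  Q  W  N  Y  Q  Q
 ·  0  0  0  0  0  0  0  0  0  0  0
 G  0  0  0  0  1  1  1  1  1  1  1
 Q  0  1  1  1  1  2  2  2  2  2  2
 Q  0  1  1  1  1  2  2  2  2  3  3
 G  0  1  1  1  2  2  2  2  2  3  3
 Y  0  1  1  2  2  2  2  2  3  3  3
 N  0  1  2  2  2  2  2  3  3  3  3
 G  0  1  2  2  3  3  3  3  3  3  3
 N  0  1  2  2  3  3  3  4  4  4  4
 D  0  1  2  2  3  3  3  4  4  4  4
 G  0  1  2  2  3  3  3  4  4  4  4
 W  0  1  2  2  3  3  4  4  4  4  4
 Y  0  1  2  3  3  3  4  4  5  5  5
dp[12][10] = 5. One LCS (by backtracking along matches): QYGNY.

5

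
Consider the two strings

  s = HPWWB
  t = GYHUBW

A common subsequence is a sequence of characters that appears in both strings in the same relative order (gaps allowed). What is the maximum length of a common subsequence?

2

Taking H at s[1]=t[3], then W at s[4]=t[6] gives a common subsequence of length 2, and the DP table's final entry dp[5][6] is also 2, so no common subsequence is longer.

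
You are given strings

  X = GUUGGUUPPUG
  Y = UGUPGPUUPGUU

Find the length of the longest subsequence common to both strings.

Match G at X[1]=Y[2]; then U at X[2]=Y[3]; then G at X[4]=Y[5]; then U at X[6]=Y[7]; then U at X[7]=Y[8]; then P at X[8]=Y[9]; then U at X[10]=Y[12] — 7 characters in the same relative order in both, and the DP table's final entry dp[11][12] is also 7, so no common subsequence is longer.

7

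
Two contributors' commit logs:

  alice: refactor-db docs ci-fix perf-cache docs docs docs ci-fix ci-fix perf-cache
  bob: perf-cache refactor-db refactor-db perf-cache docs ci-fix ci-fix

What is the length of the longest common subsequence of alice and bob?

Match refactor-db [1,3], then perf-cache [4,4], then docs [7,5], then ci-fix [8,6], then ci-fix [9,7] — 5 commits in the same relative order in both, and the DP table's final entry dp[10][7] is also 5, so no common subsequence is longer.

5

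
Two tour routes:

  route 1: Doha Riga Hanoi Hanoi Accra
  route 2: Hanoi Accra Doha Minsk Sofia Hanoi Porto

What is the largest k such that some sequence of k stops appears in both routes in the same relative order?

Taking Doha (route 1 #1, route 2 #3), then Hanoi (route 1 #3, route 2 #6) gives a common subsequence of length 2. The LCS DP gives dp[5][7] = 2, so this is optimal.

2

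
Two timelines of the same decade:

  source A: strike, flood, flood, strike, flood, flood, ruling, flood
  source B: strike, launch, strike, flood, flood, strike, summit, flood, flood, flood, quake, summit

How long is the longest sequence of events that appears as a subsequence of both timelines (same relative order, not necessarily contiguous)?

Pick strike (source A #1, source B #3), then flood (source A #2, source B #4), then flood (source A #3, source B #5), then strike (source A #4, source B #6), then flood (source A #5, source B #8), then flood (source A #6, source B #9), then flood (source A #8, source B #10); all 7 events appear in both, in order. dp[8][12] = 7 confirms this is the maximum.

7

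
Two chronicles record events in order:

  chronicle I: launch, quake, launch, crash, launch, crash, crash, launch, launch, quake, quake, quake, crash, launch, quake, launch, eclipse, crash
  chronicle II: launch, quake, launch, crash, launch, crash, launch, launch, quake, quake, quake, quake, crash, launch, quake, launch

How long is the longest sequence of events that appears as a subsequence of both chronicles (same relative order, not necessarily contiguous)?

15

One common subsequence of length 15: launch at chronicle I[1]=chronicle II[1]; then quake at chronicle I[2]=chronicle II[2]; then launch at chronicle I[3]=chronicle II[3]; then crash at chronicle I[4]=chronicle II[4]; then launch at chronicle I[5]=chronicle II[5]; then crash at chronicle I[7]=chronicle II[6]; then launch at chronicle I[8]=chronicle II[7]; then launch at chronicle I[9]=chronicle II[8]; then quake at chronicle I[10]=chronicle II[10]; then quake at chronicle I[11]=chronicle II[11]; then quake at chronicle I[12]=chronicle II[12]; then crash at chronicle I[13]=chronicle II[13]; then launch at chronicle I[14]=chronicle II[14]; then quake at chronicle I[15]=chronicle II[15]; then launch at chronicle I[16]=chronicle II[16]. dp[18][16] = 15 confirms this is the maximum.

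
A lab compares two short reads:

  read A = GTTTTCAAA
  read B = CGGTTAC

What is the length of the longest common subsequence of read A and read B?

One common subsequence of length 4: G at read A[1]=read B[3] → T at read A[2]=read B[4] → T at read A[3]=read B[5] → C at read A[6]=read B[7], and the DP table's final entry dp[9][7] is also 4, so no common subsequence is longer.

4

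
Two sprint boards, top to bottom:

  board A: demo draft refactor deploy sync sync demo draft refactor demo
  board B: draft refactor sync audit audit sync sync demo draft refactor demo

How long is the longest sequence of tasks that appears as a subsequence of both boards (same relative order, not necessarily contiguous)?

8

Pick draft at board A[2]=board B[1], then refactor at board A[3]=board B[2], then sync at board A[5]=board B[6], then sync at board A[6]=board B[7], then demo at board A[7]=board B[8], then draft at board A[8]=board B[9], then refactor at board A[9]=board B[10], then demo at board A[10]=board B[11]; all 8 tasks appear in both, in order. dp[10][11] = 8 confirms this is the maximum.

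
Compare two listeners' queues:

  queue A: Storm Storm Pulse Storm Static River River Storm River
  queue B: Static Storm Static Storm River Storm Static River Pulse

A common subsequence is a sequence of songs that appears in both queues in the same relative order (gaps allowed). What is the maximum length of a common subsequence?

5

Pick Storm [1,2]; then Storm [2,4]; then Storm [4,6]; then Static [5,7]; then River [6,8]; all 5 songs appear in both, in order. Since dp[9][9] = 5, nothing longer is possible.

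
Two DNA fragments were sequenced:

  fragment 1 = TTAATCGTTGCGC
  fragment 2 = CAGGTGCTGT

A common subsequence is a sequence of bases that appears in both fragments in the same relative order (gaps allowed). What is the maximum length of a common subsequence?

Let dp[i][j] be the LCS length of the first i bases of fragment 1 and the first j bases of fragment 2. dp[i][j] = dp[i-1][j-1]+1 when the i-th and j-th bases match, else max(dp[i-1][j], dp[i][j-1]).
    ·  C  A  G  G  T  G  C  T  G  T
 ·  0  0  0  0  0  0  0  0  0  0  0
 T  0  0  0  0  0  1  1  1  1  1  1
 T  0  0  0  0  0  1  1  1  2  2  2
 A  0  0  1  1  1  1  1  1  2  2  2
 A  0  0  1  1  1  1  1  1  2  2  2
 T  0  0  1  1  1  2  2  2  2  2  3
 C  0  1  1  1  1  2  2  3  3  3  3
 G  0  1  1  2  2  2  3  3  3  4  4
 T  0  1  1  2  2  3  3  3  4  4  5
 T  0  1  1  2  2  3  3  3  4  4  5
 G  0  1  1  2  3  3  4  4  4  5  5
 C  0  1  1  2  3  3  4  5  5  5  5
 G  0  1  1  2  3  3  4  5  5  6  6
 C  0  1  1  2  3  3  4  5  5  6  6
dp[13][10] = 6. One LCS (by backtracking along matches): AGTGCG.

6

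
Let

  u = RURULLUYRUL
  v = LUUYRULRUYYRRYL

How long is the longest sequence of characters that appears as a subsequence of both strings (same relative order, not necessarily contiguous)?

One common subsequence of length 8: U [2,3] → R [3,5] → U [4,6] → L [5,7] → U [7,9] → Y [8,11] → R [9,13] → L [11,15], and the DP table's final entry dp[11][15] is also 8, so no common subsequence is longer.

8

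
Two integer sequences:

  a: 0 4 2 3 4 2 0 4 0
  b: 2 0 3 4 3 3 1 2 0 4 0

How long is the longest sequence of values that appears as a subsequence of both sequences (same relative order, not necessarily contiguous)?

7

Let dp[i][j] be the LCS length of the first i values of a and the first j values of b. dp[i][j] = dp[i-1][j-1]+1 when the i-th and j-th values match, else max(dp[i-1][j], dp[i][j-1]).
    ·  2  0  3  4  3  3  1  2  0  4  0
 ·  0  0  0  0  0  0  0  0  0  0  0  0
 0  0  0  1  1  1  1  1  1  1  1  1  1
 4  0  0  1  1  2  2  2  2  2  2  2  2
 2  0  1  1  1  2  2  2  2  3  3  3  3
 3  0  1  1  2  2  3  3  3  3  3  3  3
 4  0  1  1  2  3  3  3  3  3  3  4  4
 2  0  1  1  2  3  3  3  3  4  4  4  4
 0  0  1  2  2  3  3  3  3  4  5  5  5
 4  0  1  2  2  3  3  3  3  4  5  6  6
 0  0  1  2  2  3  3  3  3  4  5  6  7
dp[9][11] = 7. One LCS (by backtracking along matches): 0, 4, 3, 2, 0, 4, 0.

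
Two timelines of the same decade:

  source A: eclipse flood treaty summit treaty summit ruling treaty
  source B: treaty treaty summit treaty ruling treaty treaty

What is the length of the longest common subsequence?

5

Match treaty (source A #3, source B #2); then summit (source A #4, source B #3); then treaty (source A #5, source B #4); then ruling (source A #7, source B #5); then treaty (source A #8, source B #7) — 5 events in the same relative order in both, and the DP table's final entry dp[8][7] is also 5, so no common subsequence is longer.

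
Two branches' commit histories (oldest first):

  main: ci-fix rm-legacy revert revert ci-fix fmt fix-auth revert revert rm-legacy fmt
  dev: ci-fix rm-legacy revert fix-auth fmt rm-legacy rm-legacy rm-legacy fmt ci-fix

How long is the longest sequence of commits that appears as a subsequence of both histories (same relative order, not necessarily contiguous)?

Pick ci-fix [1,1], rm-legacy [2,2], revert [3,3], fmt [6,5], rm-legacy [10,8], fmt [11,9]; all 6 commits appear in both, in order. The LCS DP gives dp[11][10] = 6, so this is optimal.

6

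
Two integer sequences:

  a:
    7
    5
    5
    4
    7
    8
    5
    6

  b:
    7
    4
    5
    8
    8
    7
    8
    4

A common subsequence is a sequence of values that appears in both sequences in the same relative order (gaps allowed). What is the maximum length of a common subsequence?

One common subsequence of length 4: 7 at a[1]=b[1], then 5 at a[2]=b[3], then 7 at a[5]=b[6], then 8 at a[6]=b[7], and the DP table's final entry dp[8][8] is also 4, so no common subsequence is longer.

4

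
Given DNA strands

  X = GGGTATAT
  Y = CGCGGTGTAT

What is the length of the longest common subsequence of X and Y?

7

One common subsequence of length 7: G [1,2], then G [2,4], then G [3,5], then T [4,6], then T [6,8], then A [7,9], then T [8,10]. Since dp[8][10] = 7, nothing longer is possible.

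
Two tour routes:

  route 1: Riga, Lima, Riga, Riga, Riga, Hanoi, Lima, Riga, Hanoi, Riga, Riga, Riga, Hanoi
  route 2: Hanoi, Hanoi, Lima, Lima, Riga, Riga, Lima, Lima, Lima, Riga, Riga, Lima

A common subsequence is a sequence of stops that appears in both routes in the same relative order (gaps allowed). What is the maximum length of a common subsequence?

Taking Lima at route 1[2]=route 2[4], Riga at route 1[3]=route 2[5], Riga at route 1[4]=route 2[6], Lima at route 1[7]=route 2[9], Riga at route 1[8]=route 2[10], Riga at route 1[10]=route 2[11] gives a common subsequence of length 6. Since dp[13][12] = 6, nothing longer is possible.

6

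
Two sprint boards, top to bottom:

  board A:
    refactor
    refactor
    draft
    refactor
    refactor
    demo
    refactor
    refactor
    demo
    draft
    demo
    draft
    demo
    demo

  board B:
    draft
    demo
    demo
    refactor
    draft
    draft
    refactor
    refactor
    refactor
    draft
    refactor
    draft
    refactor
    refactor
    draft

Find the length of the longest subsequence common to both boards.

8

One common subsequence of length 8: refactor (board A #1, board B #4), draft (board A #3, board B #6), refactor (board A #4, board B #7), refactor (board A #5, board B #8), refactor (board A #7, board B #9), refactor (board A #8, board B #11), draft (board A #10, board B #12), draft (board A #12, board B #15). Since dp[14][15] = 8, nothing longer is possible.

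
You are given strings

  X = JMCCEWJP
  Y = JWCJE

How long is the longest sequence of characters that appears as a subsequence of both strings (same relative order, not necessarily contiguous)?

Pick J at X[1]=Y[1] → C at X[3]=Y[3] → E at X[5]=Y[5]; all 3 characters appear in both, in order. The LCS DP gives dp[8][5] = 3, so this is optimal.

3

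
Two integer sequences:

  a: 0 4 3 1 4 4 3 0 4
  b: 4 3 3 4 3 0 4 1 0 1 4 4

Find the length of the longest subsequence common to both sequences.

6

Let dp[i][j] be the LCS length of the first i values of a and the first j values of b. dp[i][j] = dp[i-1][j-1]+1 when the i-th and j-th values match, else max(dp[i-1][j], dp[i][j-1]).
    ·  4  3  3  4  3  0  4  1  0  1  4  4
 ·  0  0  0  0  0  0  0  0  0  0  0  0  0
 0  0  0  0  0  0  0  1  1  1  1  1  1  1
 4  0  1  1  1  1  1  1  2  2  2  2  2  2
 3  0  1  2  2  2  2  2  2  2  2  2  2  2
 1  0  1  2  2  2  2  2  2  3  3  3  3  3
 4  0  1  2  2  3  3  3  3  3  3  3  4  4
 4  0  1  2  2  3  3  3  4  4  4  4  4  5
 3  0  1  2  3  3  4  4  4  4  4  4  4  5
 0  0  1  2  3  3  4  5  5  5  5  5  5  5
 4  0  1  2  3  4  4  5  6  6  6  6  6  6
dp[9][12] = 6. One LCS (by backtracking along matches): 4, 3, 4, 4, 0, 4.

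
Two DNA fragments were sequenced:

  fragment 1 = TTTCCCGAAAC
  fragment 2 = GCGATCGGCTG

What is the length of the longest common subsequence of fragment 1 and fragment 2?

Let dp[i][j] be the LCS length of the first i bases of fragment 1 and the first j bases of fragment 2. dp[i][j] = dp[i-1][j-1]+1 when the i-th and j-th bases match, else max(dp[i-1][j], dp[i][j-1]).
    ·  G  C  G  A  T  C  G  G  C  T  G
 ·  0  0  0  0  0  0  0  0  0  0  0  0
 T  0  0  0  0  0  1  1  1  1  1  1  1
 T  0  0  0  0  0  1  1  1  1  1  2  2
 T  0  0  0  0  0  1  1  1  1  1  2  2
 C  0  0  1  1  1  1  2  2  2  2  2  2
 C  0  0  1  1  1  1  2  2  2  3  3  3
 C  0  0  1  1  1  1  2  2  2  3  3  3
 G  0  1  1  2  2  2  2  3  3  3  3  4
 A  0  1  1  2  3  3  3  3  3  3  3  4
 A  0  1  1  2  3  3  3  3  3  3  3  4
 A  0  1  1  2  3  3  3  3  3  3  3  4
 C  0  1  2  2  3  3  4  4  4  4  4  4
dp[11][11] = 4. One LCS (by backtracking along matches): TCCG.

4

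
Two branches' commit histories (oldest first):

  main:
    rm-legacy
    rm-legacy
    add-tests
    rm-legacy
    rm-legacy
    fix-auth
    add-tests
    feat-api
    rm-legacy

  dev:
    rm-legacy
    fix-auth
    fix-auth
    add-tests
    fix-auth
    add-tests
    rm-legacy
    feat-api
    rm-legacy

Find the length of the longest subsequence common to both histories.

6

Pick rm-legacy [1,1], add-tests [3,4], fix-auth [6,5], add-tests [7,6], feat-api [8,8], rm-legacy [9,9]; all 6 commits appear in both, in order. dp[9][9] = 6 confirms this is the maximum.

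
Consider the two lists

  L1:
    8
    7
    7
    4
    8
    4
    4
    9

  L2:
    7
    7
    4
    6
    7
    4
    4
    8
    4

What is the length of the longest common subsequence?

5

Let dp[i][j] be the LCS length of the first i values of L1 and the first j values of L2. dp[i][j] = dp[i-1][j-1]+1 when the i-th and j-th values match, else max(dp[i-1][j], dp[i][j-1]).
    ·  7  7  4  6  7  4  4  8  4
 ·  0  0  0  0  0  0  0  0  0  0
 8  0  0  0  0  0  0  0  0  1  1
 7  0  1  1  1  1  1  1  1  1  1
 7  0  1  2  2  2  2  2  2  2  2
 4  0  1  2  3  3  3  3  3  3  3
 8  0  1  2  3  3  3  3  3  4  4
 4  0  1  2  3  3  3  4  4  4  5
 4  0  1  2  3  3  3  4  5  5  5
 9  0  1  2  3  3  3  4  5  5  5
dp[8][9] = 5. One LCS (by backtracking along matches): 7, 7, 4, 8, 4.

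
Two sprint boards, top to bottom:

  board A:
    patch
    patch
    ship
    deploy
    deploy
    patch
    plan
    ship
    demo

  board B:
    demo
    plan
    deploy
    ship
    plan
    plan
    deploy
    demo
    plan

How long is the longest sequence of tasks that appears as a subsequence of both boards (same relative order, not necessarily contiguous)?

3

Match ship (board A #3, board B #4), then deploy (board A #4, board B #7), then plan (board A #7, board B #9) — 3 tasks in the same relative order in both. dp[9][9] = 3 confirms this is the maximum.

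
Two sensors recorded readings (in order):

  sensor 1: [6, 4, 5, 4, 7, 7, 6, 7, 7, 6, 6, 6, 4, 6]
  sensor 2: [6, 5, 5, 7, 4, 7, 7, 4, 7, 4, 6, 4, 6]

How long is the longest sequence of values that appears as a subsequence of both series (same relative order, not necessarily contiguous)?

Pick 6 at sensor 1[1]=sensor 2[1], 5 at sensor 1[3]=sensor 2[3], 4 at sensor 1[4]=sensor 2[5], 7 at sensor 1[5]=sensor 2[6], 7 at sensor 1[6]=sensor 2[7], 7 at sensor 1[8]=sensor 2[9], 6 at sensor 1[12]=sensor 2[11], 4 at sensor 1[13]=sensor 2[12], 6 at sensor 1[14]=sensor 2[13]; all 9 values appear in both, in order, and the DP table's final entry dp[14][13] is also 9, so no common subsequence is longer.

9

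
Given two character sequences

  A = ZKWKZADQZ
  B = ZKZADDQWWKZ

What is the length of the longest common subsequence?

Pick Z at A[1]=B[1] → K at A[4]=B[2] → Z at A[5]=B[3] → A at A[6]=B[4] → D at A[7]=B[6] → Q at A[8]=B[7] → Z at A[9]=B[11]; all 7 characters appear in both, in order. dp[9][11] = 7 confirms this is the maximum.

7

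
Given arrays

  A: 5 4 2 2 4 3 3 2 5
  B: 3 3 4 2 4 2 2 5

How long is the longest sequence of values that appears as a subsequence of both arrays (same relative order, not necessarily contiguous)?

5

Let dp[i][j] be the LCS length of the first i values of A and the first j values of B. dp[i][j] = dp[i-1][j-1]+1 when the i-th and j-th values match, else max(dp[i-1][j], dp[i][j-1]).
    ·  3  3  4  2  4  2  2  5
 ·  0  0  0  0  0  0  0  0  0
 5  0  0  0  0  0  0  0  0  1
 4  0  0  0  1  1  1  1  1  1
 2  0  0  0  1  2  2  2  2  2
 2  0  0  0  1  2  2  3  3  3
 4  0  0  0  1  2  3  3  3  3
 3  0  1  1  1  2  3  3  3  3
 3  0  1  2  2  2  3  3  3  3
 2  0  1  2  2  3  3  4  4  4
 5  0  1  2  2  3  3  4  4  5
dp[9][8] = 5. One LCS (by backtracking along matches): 4, 2, 2, 2, 5.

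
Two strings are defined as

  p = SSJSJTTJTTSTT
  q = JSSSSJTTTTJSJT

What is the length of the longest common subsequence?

Taking S [1,3], then S [2,4], then S [4,5], then J [5,6], then T [6,7], then T [7,8], then T [9,9], then T [10,10], then S [11,12], then T [13,14] gives a common subsequence of length 10. Since dp[13][14] = 10, nothing longer is possible.

10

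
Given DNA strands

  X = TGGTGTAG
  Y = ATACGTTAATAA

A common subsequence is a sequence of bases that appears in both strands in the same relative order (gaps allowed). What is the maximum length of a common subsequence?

Let dp[i][j] be the LCS length of the first i bases of X and the first j bases of Y. dp[i][j] = dp[i-1][j-1]+1 when the i-th and j-th bases match, else max(dp[i-1][j], dp[i][j-1]).
    ·  A  T  A  C  G  T  T  A  A  T  A  A
 ·  0  0  0  0  0  0  0  0  0  0  0  0  0
 T  0  0  1  1  1  1  1  1  1  1  1  1  1
 G  0  0  1  1  1  2  2  2  2  2  2  2  2
 G  0  0  1  1  1  2  2  2  2  2  2  2  2
 T  0  0  1  1  1  2  3  3  3  3  3  3  3
 G  0  0  1  1  1  2  3  3  3  3  3  3  3
 T  0  0  1  1  1  2  3  4  4  4  4  4  4
 A  0  1  1  2  2  2  3  4  5  5  5  5  5
 G  0  1  1  2  2  3  3  4  5  5  5  5  5
dp[8][12] = 5. One LCS (by backtracking along matches): TGTTA.

5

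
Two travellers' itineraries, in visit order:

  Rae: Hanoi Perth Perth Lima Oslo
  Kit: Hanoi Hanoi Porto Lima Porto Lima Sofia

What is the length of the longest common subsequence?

One common subsequence of length 2: Hanoi at Rae[1]=Kit[2], Lima at Rae[4]=Kit[6]. The LCS DP gives dp[5][7] = 2, so this is optimal.

2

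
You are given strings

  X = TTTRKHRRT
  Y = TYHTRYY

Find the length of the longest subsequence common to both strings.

3

Let dp[i][j] be the LCS length of the first i characters of X and the first j characters of Y. dp[i][j] = dp[i-1][j-1]+1 when the i-th and j-th characters match, else max(dp[i-1][j], dp[i][j-1]).
    ·  T  Y  H  T  R  Y  Y
 ·  0  0  0  0  0  0  0  0
 T  0  1  1  1  1  1  1  1
 T  0  1  1  1  2  2  2  2
 T  0  1  1  1  2  2  2  2
 R  0  1  1  1  2  3  3  3
 K  0  1  1  1  2  3  3  3
 H  0  1  1  2  2  3  3  3
 R  0  1  1  2  2  3  3  3
 R  0  1  1  2  2  3  3  3
 T  0  1  1  2  3  3  3  3
dp[9][7] = 3. One LCS (by backtracking along matches): TTR.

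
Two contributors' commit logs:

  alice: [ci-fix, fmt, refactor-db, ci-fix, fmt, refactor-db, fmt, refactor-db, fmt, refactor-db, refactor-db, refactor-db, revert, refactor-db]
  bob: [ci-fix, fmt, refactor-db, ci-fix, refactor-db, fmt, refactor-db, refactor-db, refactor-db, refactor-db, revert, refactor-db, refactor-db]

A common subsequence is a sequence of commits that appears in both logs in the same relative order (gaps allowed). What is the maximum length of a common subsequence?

12

One common subsequence of length 12: ci-fix [1,1] → fmt [2,2] → refactor-db [3,3] → ci-fix [4,4] → refactor-db [6,5] → fmt [7,6] → refactor-db [8,7] → refactor-db [10,8] → refactor-db [11,9] → refactor-db [12,10] → revert [13,11] → refactor-db [14,13], and the DP table's final entry dp[14][13] is also 12, so no common subsequence is longer.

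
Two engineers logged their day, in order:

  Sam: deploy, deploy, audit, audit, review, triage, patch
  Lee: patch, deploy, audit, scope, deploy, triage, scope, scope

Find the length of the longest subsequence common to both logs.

3

One common subsequence of length 3: deploy at Sam[1]=Lee[2] → deploy at Sam[2]=Lee[5] → triage at Sam[6]=Lee[6], and the DP table's final entry dp[7][8] is also 3, so no common subsequence is longer.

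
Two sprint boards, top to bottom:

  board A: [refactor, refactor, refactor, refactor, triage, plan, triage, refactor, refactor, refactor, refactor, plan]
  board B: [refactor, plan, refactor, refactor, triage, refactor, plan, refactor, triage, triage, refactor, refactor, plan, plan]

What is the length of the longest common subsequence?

Pick refactor (board A #1, board B #3), refactor (board A #2, board B #4), refactor (board A #3, board B #6), refactor (board A #4, board B #8), triage (board A #5, board B #9), triage (board A #7, board B #10), refactor (board A #8, board B #11), refactor (board A #9, board B #12), plan (board A #12, board B #14); all 9 tasks appear in both, in order. The LCS DP gives dp[12][14] = 9, so this is optimal.

9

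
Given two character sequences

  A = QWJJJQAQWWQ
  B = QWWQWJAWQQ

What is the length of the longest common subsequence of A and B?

6

Let dp[i][j] be the LCS length of the first i characters of A and the first j characters of B. dp[i][j] = dp[i-1][j-1]+1 when the i-th and j-th characters match, else max(dp[i-1][j], dp[i][j-1]).
    ·  Q  W  W  Q  W  J  A  W  Q  Q
 ·  0  0  0  0  0  0  0  0  0  0  0
 Q  0  1  1  1  1  1  1  1  1  1  1
 W  0  1  2  2  2  2  2  2  2  2  2
 J  0  1  2  2  2  2  3  3  3  3  3
 J  0  1  2  2  2  2  3  3  3  3  3
 J  0  1  2  2  2  2  3  3  3  3  3
 Q  0  1  2  2  3  3  3  3  3  4  4
 A  0  1  2  2  3  3  3  4  4  4  4
 Q  0  1  2  2  3  3  3  4  4  5  5
 W  0  1  2  3  3  4  4  4  5  5  5
 W  0  1  2  3  3  4  4  4  5  5  5
 Q  0  1  2  3  4  4  4  4  5  6  6
dp[11][10] = 6. One LCS (by backtracking along matches): QWJAQQ.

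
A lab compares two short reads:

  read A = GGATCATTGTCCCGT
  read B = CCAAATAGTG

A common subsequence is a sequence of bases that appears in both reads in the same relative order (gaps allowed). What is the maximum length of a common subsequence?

Taking A at read A[3]=read B[5], T at read A[4]=read B[6], A at read A[6]=read B[7], G at read A[9]=read B[8], T at read A[10]=read B[9], G at read A[14]=read B[10] gives a common subsequence of length 6. dp[15][10] = 6 confirms this is the maximum.

6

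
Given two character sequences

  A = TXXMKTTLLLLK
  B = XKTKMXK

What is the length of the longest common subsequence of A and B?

4

Let dp[i][j] be the LCS length of the first i characters of A and the first j characters of B. dp[i][j] = dp[i-1][j-1]+1 when the i-th and j-th characters match, else max(dp[i-1][j], dp[i][j-1]).
    ·  X  K  T  K  M  X  K
 ·  0  0  0  0  0  0  0  0
 T  0  0  0  1  1  1  1  1
 X  0  1  1  1  1  1  2  2
 X  0  1  1  1  1  1  2  2
 M  0  1  1  1  1  2  2  2
 K  0  1  2  2  2  2  2  3
 T  0  1  2  3  3  3  3  3
 T  0  1  2  3  3  3  3  3
 L  0  1  2  3  3  3  3  3
 L  0  1  2  3  3  3  3  3
 L  0  1  2  3  3  3  3  3
 L  0  1  2  3  3  3  3  3
 K  0  1  2  3  4  4  4  4
dp[12][7] = 4. One LCS (by backtracking along matches): XKTK.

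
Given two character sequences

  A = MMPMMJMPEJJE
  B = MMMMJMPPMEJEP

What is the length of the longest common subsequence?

10

Taking M (A #1, B #1), M (A #2, B #2), M (A #4, B #3), M (A #5, B #4), J (A #6, B #5), M (A #7, B #6), P (A #8, B #8), E (A #9, B #10), J (A #11, B #11), E (A #12, B #12) gives a common subsequence of length 10. The LCS DP gives dp[12][13] = 10, so this is optimal.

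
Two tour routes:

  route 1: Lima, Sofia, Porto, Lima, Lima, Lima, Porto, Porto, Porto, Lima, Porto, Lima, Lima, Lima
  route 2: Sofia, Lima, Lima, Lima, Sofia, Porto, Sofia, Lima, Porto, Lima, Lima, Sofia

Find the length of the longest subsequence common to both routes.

One common subsequence of length 9: Sofia (route 1 #2, route 2 #1); then Lima (route 1 #4, route 2 #2); then Lima (route 1 #5, route 2 #3); then Lima (route 1 #6, route 2 #4); then Porto (route 1 #7, route 2 #6); then Lima (route 1 #10, route 2 #8); then Porto (route 1 #11, route 2 #9); then Lima (route 1 #12, route 2 #10); then Lima (route 1 #13, route 2 #11), and the DP table's final entry dp[14][12] is also 9, so no common subsequence is longer.

9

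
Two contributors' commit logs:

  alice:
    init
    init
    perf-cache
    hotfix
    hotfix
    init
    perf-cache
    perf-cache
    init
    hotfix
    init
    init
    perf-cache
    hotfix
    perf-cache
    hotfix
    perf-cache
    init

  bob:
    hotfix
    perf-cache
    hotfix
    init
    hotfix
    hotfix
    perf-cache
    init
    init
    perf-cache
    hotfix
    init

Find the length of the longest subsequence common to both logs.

9

One common subsequence of length 9: init (alice #2, bob #4), hotfix (alice #4, bob #5), hotfix (alice #5, bob #6), perf-cache (alice #8, bob #7), init (alice #11, bob #8), init (alice #12, bob #9), perf-cache (alice #15, bob #10), hotfix (alice #16, bob #11), init (alice #18, bob #12). Since dp[18][12] = 9, nothing longer is possible.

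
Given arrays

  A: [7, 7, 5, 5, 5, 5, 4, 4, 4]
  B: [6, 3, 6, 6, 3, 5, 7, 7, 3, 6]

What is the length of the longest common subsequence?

2

Let dp[i][j] be the LCS length of the first i values of A and the first j values of B. dp[i][j] = dp[i-1][j-1]+1 when the i-th and j-th values match, else max(dp[i-1][j], dp[i][j-1]).
    ·  6  3  6  6  3  5  7  7  3  6
 ·  0  0  0  0  0  0  0  0  0  0  0
 7  0  0  0  0  0  0  0  1  1  1  1
 7  0  0  0  0  0  0  0  1  2  2  2
 5  0  0  0  0  0  0  1  1  2  2  2
 5  0  0  0  0  0  0  1  1  2  2  2
 5  0  0  0  0  0  0  1  1  2  2  2
 5  0  0  0  0  0  0  1  1  2  2  2
 4  0  0  0  0  0  0  1  1  2  2  2
 4  0  0  0  0  0  0  1  1  2  2  2
 4  0  0  0  0  0  0  1  1  2  2  2
dp[9][10] = 2. One LCS (by backtracking along matches): 7, 7.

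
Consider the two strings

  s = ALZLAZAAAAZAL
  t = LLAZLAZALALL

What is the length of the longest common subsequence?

8

Match A (s #1, t #3), then Z (s #3, t #4), then L (s #4, t #5), then A (s #5, t #6), then Z (s #6, t #7), then A (s #7, t #8), then A (s #8, t #10), then L (s #13, t #12) — 8 characters in the same relative order in both, and the DP table's final entry dp[13][12] is also 8, so no common subsequence is longer.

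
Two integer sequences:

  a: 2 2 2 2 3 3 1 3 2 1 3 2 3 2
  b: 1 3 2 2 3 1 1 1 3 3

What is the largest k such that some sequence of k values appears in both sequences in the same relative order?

7

Match 2 [3,3], 2 [4,4], 3 [5,5], 1 [7,7], 1 [10,8], 3 [11,9], 3 [13,10] — 7 values in the same relative order in both. Since dp[14][10] = 7, nothing longer is possible.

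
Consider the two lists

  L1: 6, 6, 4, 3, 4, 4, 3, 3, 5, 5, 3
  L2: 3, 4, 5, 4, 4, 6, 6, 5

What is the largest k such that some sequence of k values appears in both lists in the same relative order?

Let dp[i][j] be the LCS length of the first i values of L1 and the first j values of L2. dp[i][j] = dp[i-1][j-1]+1 when the i-th and j-th values match, else max(dp[i-1][j], dp[i][j-1]).
    ·  3  4  5  4  4  6  6  5
 ·  0  0  0  0  0  0  0  0  0
 6  0  0  0  0  0  0  1  1  1
 6  0  0  0  0  0  0  1  2  2
 4  0  0  1  1  1  1  1  2  2
 3  0  1  1  1  1  1  1  2  2
 4  0  1  2  2  2  2  2  2  2
 4  0  1  2  2  3  3  3  3  3
 3  0  1  2  2  3  3  3  3  3
 3  0  1  2  2  3  3  3  3  3
 5  0  1  2  3  3  3  3  3  4
 5  0  1  2  3  3  3  3  3  4
 3  0  1  2  3  3  3  3  3  4
dp[11][8] = 4. One LCS (by backtracking along matches): 4, 4, 4, 5.

4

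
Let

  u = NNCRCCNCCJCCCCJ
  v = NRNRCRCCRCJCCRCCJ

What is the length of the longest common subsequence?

Match N (u #1, v #1), N (u #2, v #3), C (u #3, v #5), R (u #4, v #6), C (u #5, v #7), C (u #6, v #8), C (u #9, v #10), J (u #10, v #11), C (u #11, v #12), C (u #12, v #13), C (u #13, v #15), C (u #14, v #16), J (u #15, v #17) — 13 characters in the same relative order in both, and the DP table's final entry dp[15][17] is also 13, so no common subsequence is longer.

13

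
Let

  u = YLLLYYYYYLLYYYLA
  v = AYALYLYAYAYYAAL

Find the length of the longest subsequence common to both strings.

One common subsequence of length 8: Y at u[1]=v[2] → L at u[2]=v[4] → L at u[4]=v[6] → Y at u[5]=v[7] → Y at u[6]=v[9] → Y at u[7]=v[11] → Y at u[8]=v[12] → L at u[15]=v[15]. Since dp[16][15] = 8, nothing longer is possible.

8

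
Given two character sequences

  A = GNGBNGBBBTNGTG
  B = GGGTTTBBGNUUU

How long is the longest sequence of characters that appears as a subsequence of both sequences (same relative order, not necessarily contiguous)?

6

Pick G [1,1], then G [3,2], then G [6,3], then B [7,7], then B [8,8], then N [11,10]; all 6 characters appear in both, in order. dp[14][13] = 6 confirms this is the maximum.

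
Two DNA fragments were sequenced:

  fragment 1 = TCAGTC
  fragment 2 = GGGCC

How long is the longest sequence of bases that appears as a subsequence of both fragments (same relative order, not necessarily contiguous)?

Taking C at fragment 1[2]=fragment 2[4], then C at fragment 1[6]=fragment 2[5] gives a common subsequence of length 2. Since dp[6][5] = 2, nothing longer is possible.

2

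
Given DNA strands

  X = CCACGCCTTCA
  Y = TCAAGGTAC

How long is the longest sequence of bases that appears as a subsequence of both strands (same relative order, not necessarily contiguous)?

Let dp[i][j] be the LCS length of the first i bases of X and the first j bases of Y. dp[i][j] = dp[i-1][j-1]+1 when the i-th and j-th bases match, else max(dp[i-1][j], dp[i][j-1]).
    ·  T  C  A  A  G  G  T  A  C
 ·  0  0  0  0  0  0  0  0  0  0
 C  0  0  1  1  1  1  1  1  1  1
 C  0  0  1  1  1  1  1  1  1  2
 A  0  0  1  2  2  2  2  2  2  2
 C  0  0  1  2  2  2  2  2  2  3
 G  0  0  1  2  2  3  3  3  3  3
 C  0  0  1  2  2  3  3  3  3  4
 C  0  0  1  2  2  3  3  3  3  4
 T  0  1  1  2  2  3  3  4  4  4
 T  0  1  1  2  2  3  3  4  4  4
 C  0  1  2  2  2  3  3  4  4  5
 A  0  1  2  3  3  3  3  4  5  5
dp[11][9] = 5. One LCS (by backtracking along matches): CAGTC.

5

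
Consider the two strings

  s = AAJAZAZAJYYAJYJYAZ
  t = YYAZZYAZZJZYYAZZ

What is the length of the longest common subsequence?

10

Taking A (s #4, t #3); then Z (s #5, t #4); then Z (s #7, t #5); then Y (s #11, t #6); then A (s #12, t #7); then J (s #13, t #10); then Y (s #14, t #12); then Y (s #16, t #13); then A (s #17, t #14); then Z (s #18, t #16) gives a common subsequence of length 10. Since dp[18][16] = 10, nothing longer is possible.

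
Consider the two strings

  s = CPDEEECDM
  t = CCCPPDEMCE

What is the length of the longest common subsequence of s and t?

5

Let dp[i][j] be the LCS length of the first i characters of s and the first j characters of t. dp[i][j] = dp[i-1][j-1]+1 when the i-th and j-th characters match, else max(dp[i-1][j], dp[i][j-1]).
    ·  C  C  C  P  P  D  E  M  C  E
 ·  0  0  0  0  0  0  0  0  0  0  0
 C  0  1  1  1  1  1  1  1  1  1  1
 P  0  1  1  1  2  2  2  2  2  2  2
 D  0  1  1  1  2  2  3  3  3  3  3
 E  0  1  1  1  2  2  3  4  4  4  4
 E  0  1  1  1  2  2  3  4  4  4  5
 E  0  1  1  1  2  2  3  4  4  4  5
 C  0  1  2  2  2  2  3  4  4  5  5
 D  0  1  2  2  2  2  3  4  4  5  5
 M  0  1  2  2  2  2  3  4  5  5  5
dp[9][10] = 5. One LCS (by backtracking along matches): CPDEE.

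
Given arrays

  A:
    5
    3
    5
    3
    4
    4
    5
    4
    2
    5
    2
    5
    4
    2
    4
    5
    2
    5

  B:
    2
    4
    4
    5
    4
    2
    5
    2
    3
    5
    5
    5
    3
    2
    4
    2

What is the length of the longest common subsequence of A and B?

11

Match 4 at A[5]=B[2]; then 4 at A[6]=B[3]; then 5 at A[7]=B[4]; then 4 at A[8]=B[5]; then 2 at A[9]=B[6]; then 5 at A[10]=B[7]; then 2 at A[11]=B[8]; then 5 at A[12]=B[12]; then 2 at A[14]=B[14]; then 4 at A[15]=B[15]; then 2 at A[17]=B[16] — 11 values in the same relative order in both. dp[18][16] = 11 confirms this is the maximum.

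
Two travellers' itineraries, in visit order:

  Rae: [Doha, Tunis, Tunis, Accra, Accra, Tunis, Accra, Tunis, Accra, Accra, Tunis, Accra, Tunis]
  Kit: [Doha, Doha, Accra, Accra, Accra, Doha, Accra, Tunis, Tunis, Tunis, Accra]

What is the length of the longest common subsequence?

Taking Doha at Rae[1]=Kit[2] → Accra at Rae[4]=Kit[5] → Accra at Rae[5]=Kit[7] → Tunis at Rae[6]=Kit[8] → Tunis at Rae[8]=Kit[9] → Tunis at Rae[11]=Kit[10] → Accra at Rae[12]=Kit[11] gives a common subsequence of length 7, and the DP table's final entry dp[13][11] is also 7, so no common subsequence is longer.

7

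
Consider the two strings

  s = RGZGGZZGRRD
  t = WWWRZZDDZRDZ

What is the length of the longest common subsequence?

Pick R at s[1]=t[4]; then Z at s[3]=t[5]; then Z at s[6]=t[6]; then Z at s[7]=t[9]; then R at s[10]=t[10]; then D at s[11]=t[11]; all 6 characters appear in both, in order, and the DP table's final entry dp[11][12] is also 6, so no common subsequence is longer.

6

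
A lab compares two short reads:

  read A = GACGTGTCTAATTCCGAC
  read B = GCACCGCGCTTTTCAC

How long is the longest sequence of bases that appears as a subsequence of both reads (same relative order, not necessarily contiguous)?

Pick G [1,1]; then A [2,3]; then C [3,5]; then G [4,6]; then G [6,8]; then T [7,10]; then T [9,11]; then T [12,12]; then T [13,13]; then C [15,14]; then A [17,15]; then C [18,16]; all 12 bases appear in both, in order, and the DP table's final entry dp[18][16] is also 12, so no common subsequence is longer.

12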